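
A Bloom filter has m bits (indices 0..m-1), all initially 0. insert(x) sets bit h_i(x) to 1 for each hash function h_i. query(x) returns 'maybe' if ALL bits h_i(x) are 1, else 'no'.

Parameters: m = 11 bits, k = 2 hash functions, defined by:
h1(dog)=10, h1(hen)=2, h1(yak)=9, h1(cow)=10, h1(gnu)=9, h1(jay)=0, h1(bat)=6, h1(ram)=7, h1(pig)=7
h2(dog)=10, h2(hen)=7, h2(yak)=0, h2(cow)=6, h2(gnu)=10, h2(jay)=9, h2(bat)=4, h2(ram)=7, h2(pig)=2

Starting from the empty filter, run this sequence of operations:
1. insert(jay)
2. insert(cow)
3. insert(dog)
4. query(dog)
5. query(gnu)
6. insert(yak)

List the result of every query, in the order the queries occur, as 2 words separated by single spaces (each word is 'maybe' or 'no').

Start: bits=00000000000
Op 1: insert jay -> sets bits 0 9 -> bits=10000000010
Op 2: insert cow -> sets bits 6 10 -> bits=10000010011
Op 3: insert dog -> sets bits 10 -> bits=10000010011
Op 4: query dog -> checks bit10=1 (all 1) -> maybe
Op 5: query gnu -> checks bit9=1, bit10=1 (all 1) -> maybe
Op 6: insert yak -> sets bits 0 9 -> bits=10000010011
Query results in order: maybe maybe

Answer: maybe maybe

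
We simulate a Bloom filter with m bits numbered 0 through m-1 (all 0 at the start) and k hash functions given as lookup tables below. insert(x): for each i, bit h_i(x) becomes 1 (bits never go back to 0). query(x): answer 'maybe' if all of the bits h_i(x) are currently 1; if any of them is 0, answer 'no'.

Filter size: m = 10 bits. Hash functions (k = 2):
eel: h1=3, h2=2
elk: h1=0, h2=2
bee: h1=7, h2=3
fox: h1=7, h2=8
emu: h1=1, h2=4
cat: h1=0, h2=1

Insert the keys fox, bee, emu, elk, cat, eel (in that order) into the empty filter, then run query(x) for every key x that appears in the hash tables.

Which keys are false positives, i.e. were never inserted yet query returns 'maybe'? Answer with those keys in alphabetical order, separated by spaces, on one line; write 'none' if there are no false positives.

Answer: none

Derivation:
Start: bits=0000000000
After insert 'fox': sets bits 7 8 -> bits=0000000110
After insert 'bee': sets bits 3 7 -> bits=0001000110
After insert 'emu': sets bits 1 4 -> bits=0101100110
After insert 'elk': sets bits 0 2 -> bits=1111100110
After insert 'cat': sets bits 0 1 -> bits=1111100110
After insert 'eel': sets bits 2 3 -> bits=1111100110
Not inserted: (none) — query each against bits=1111100110:
False positives (alphabetical): none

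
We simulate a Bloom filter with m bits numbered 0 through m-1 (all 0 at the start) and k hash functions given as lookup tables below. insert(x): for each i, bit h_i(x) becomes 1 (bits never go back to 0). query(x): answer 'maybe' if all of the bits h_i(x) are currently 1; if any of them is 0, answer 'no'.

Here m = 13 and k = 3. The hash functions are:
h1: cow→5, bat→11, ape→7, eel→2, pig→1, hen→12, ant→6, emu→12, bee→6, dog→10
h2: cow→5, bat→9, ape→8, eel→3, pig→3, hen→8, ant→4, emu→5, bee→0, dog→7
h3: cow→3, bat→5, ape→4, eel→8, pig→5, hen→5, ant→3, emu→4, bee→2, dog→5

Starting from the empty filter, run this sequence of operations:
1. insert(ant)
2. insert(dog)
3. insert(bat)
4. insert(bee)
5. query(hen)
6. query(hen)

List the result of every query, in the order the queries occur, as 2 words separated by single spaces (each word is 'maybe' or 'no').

Answer: no no

Derivation:
Start: bits=0000000000000
Op 1: insert ant -> sets bits 3 4 6 -> bits=0001101000000
Op 2: insert dog -> sets bits 5 7 10 -> bits=0001111100100
Op 3: insert bat -> sets bits 5 9 11 -> bits=0001111101110
Op 4: insert bee -> sets bits 0 2 6 -> bits=1011111101110
Op 5: query hen -> checks bit5=1, bit8=0, bit12=0 (has a 0) -> no
Op 6: query hen -> checks bit5=1, bit8=0, bit12=0 (has a 0) -> no
Query results in order: no no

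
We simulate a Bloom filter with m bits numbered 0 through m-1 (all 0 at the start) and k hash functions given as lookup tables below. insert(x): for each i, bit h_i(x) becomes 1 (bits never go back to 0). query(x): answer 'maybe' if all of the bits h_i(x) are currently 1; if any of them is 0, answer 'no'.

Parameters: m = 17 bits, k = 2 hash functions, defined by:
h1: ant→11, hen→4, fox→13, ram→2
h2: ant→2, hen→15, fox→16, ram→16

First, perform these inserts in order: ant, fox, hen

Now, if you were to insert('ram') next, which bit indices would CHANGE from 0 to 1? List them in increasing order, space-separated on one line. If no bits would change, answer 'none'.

Start: bits=00000000000000000
After insert 'ant': sets bits 2 11 -> bits=00100000000100000
After insert 'fox': sets bits 13 16 -> bits=00100000000101001
After insert 'hen': sets bits 4 15 -> bits=00101000000101011
insert 'ram' would touch bits 2 16; currently bit2=1, bit16=1
Bits that are 0 among those (would change 0->1): none

Answer: none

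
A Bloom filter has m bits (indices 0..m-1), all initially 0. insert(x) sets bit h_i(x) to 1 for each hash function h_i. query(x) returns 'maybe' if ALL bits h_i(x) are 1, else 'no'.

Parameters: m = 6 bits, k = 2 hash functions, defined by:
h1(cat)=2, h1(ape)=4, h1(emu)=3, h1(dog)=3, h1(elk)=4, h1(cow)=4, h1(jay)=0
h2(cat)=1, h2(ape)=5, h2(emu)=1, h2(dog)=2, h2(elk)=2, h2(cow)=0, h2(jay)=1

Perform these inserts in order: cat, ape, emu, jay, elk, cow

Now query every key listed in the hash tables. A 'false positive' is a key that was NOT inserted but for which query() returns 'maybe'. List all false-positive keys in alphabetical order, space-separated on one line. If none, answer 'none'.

Start: bits=000000
After insert 'cat': sets bits 1 2 -> bits=011000
After insert 'ape': sets bits 4 5 -> bits=011011
After insert 'emu': sets bits 1 3 -> bits=011111
After insert 'jay': sets bits 0 1 -> bits=111111
After insert 'elk': sets bits 2 4 -> bits=111111
After insert 'cow': sets bits 0 4 -> bits=111111
Not inserted: dog — query each against bits=111111:
query dog: checks bit2=1, bit3=1 (all 1) -> maybe => FALSE POSITIVE
False positives (alphabetical): dog

Answer: dog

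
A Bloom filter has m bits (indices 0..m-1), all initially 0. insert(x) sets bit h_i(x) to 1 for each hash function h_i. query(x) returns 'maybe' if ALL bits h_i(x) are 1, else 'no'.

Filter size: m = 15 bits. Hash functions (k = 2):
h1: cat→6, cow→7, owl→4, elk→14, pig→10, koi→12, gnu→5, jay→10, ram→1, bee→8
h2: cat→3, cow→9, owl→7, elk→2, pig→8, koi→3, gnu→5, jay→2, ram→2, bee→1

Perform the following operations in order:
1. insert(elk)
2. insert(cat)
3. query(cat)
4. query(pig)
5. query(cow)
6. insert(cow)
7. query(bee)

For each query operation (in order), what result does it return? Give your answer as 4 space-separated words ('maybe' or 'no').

Answer: maybe no no no

Derivation:
Start: bits=000000000000000
Op 1: insert elk -> sets bits 2 14 -> bits=001000000000001
Op 2: insert cat -> sets bits 3 6 -> bits=001100100000001
Op 3: query cat -> checks bit3=1, bit6=1 (all 1) -> maybe
Op 4: query pig -> checks bit8=0, bit10=0 (has a 0) -> no
Op 5: query cow -> checks bit7=0, bit9=0 (has a 0) -> no
Op 6: insert cow -> sets bits 7 9 -> bits=001100110100001
Op 7: query bee -> checks bit1=0, bit8=0 (has a 0) -> no
Query results in order: maybe no no no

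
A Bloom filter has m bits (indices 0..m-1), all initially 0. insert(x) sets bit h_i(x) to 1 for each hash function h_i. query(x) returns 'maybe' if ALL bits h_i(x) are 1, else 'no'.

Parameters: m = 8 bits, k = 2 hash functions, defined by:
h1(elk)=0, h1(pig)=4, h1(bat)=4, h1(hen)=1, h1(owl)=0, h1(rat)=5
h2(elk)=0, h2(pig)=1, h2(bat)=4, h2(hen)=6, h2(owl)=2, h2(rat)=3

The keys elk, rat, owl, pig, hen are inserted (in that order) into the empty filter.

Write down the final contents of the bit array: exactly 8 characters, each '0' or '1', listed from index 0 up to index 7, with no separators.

Answer: 11111110

Derivation:
Start: bits=00000000
After insert 'elk': sets bits 0 -> bits=10000000
After insert 'rat': sets bits 3 5 -> bits=10010100
After insert 'owl': sets bits 0 2 -> bits=10110100
After insert 'pig': sets bits 1 4 -> bits=11111100
After insert 'hen': sets bits 1 6 -> bits=11111110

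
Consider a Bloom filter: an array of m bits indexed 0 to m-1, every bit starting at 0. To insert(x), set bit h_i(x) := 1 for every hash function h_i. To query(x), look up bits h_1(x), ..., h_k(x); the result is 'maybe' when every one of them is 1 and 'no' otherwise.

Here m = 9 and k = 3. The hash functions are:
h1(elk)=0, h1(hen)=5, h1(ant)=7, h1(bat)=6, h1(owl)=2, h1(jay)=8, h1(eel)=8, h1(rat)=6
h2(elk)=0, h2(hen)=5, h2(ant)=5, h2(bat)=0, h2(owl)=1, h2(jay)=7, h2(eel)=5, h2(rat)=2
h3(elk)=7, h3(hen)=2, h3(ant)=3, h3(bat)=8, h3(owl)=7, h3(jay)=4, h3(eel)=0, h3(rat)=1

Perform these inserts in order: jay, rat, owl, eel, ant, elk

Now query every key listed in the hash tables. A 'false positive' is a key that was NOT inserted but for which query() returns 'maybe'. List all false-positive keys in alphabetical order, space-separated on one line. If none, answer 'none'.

Answer: bat hen

Derivation:
Start: bits=000000000
After insert 'jay': sets bits 4 7 8 -> bits=000010011
After insert 'rat': sets bits 1 2 6 -> bits=011010111
After insert 'owl': sets bits 1 2 7 -> bits=011010111
After insert 'eel': sets bits 0 5 8 -> bits=111011111
After insert 'ant': sets bits 3 5 7 -> bits=111111111
After insert 'elk': sets bits 0 7 -> bits=111111111
Not inserted: bat hen — query each against bits=111111111:
query bat: checks bit0=1, bit6=1, bit8=1 (all 1) -> maybe => FALSE POSITIVE
query hen: checks bit2=1, bit5=1 (all 1) -> maybe => FALSE POSITIVE
False positives (alphabetical): bat hen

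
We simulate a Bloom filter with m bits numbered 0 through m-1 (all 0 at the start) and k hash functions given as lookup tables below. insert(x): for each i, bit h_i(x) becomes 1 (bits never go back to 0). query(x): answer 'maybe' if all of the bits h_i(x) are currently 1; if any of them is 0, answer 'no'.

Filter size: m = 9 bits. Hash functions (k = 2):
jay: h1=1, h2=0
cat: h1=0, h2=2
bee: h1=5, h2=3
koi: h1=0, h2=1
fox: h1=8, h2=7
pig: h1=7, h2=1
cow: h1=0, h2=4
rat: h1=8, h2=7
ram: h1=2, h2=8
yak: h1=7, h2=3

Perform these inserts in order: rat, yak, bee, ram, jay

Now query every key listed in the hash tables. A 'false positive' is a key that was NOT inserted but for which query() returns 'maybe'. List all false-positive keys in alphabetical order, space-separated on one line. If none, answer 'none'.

Answer: cat fox koi pig

Derivation:
Start: bits=000000000
After insert 'rat': sets bits 7 8 -> bits=000000011
After insert 'yak': sets bits 3 7 -> bits=000100011
After insert 'bee': sets bits 3 5 -> bits=000101011
After insert 'ram': sets bits 2 8 -> bits=001101011
After insert 'jay': sets bits 0 1 -> bits=111101011
Not inserted: cat cow fox koi pig — query each against bits=111101011:
query cat: checks bit0=1, bit2=1 (all 1) -> maybe => FALSE POSITIVE
query cow: checks bit0=1, bit4=0 (has a 0) -> no => not a false positive
query fox: checks bit7=1, bit8=1 (all 1) -> maybe => FALSE POSITIVE
query koi: checks bit0=1, bit1=1 (all 1) -> maybe => FALSE POSITIVE
query pig: checks bit1=1, bit7=1 (all 1) -> maybe => FALSE POSITIVE
False positives (alphabetical): cat fox koi pig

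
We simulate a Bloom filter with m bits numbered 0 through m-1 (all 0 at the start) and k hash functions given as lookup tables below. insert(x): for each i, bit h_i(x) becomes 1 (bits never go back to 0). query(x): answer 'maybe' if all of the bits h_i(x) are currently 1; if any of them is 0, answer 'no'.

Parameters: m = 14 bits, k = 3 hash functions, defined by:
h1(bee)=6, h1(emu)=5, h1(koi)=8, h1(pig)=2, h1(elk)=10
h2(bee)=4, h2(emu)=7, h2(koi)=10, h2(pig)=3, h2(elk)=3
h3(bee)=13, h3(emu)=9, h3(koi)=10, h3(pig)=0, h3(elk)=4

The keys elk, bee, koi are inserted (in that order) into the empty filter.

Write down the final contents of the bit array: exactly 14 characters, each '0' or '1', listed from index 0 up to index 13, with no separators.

Start: bits=00000000000000
After insert 'elk': sets bits 3 4 10 -> bits=00011000001000
After insert 'bee': sets bits 4 6 13 -> bits=00011010001001
After insert 'koi': sets bits 8 10 -> bits=00011010101001

Answer: 00011010101001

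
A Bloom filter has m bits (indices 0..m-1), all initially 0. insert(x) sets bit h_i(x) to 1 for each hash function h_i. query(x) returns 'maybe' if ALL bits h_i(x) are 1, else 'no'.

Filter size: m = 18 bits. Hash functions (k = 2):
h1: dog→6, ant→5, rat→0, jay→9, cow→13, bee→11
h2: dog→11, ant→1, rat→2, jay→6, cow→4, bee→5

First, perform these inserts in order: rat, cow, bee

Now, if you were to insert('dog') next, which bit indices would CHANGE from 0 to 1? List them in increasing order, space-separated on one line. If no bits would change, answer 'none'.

Start: bits=000000000000000000
After insert 'rat': sets bits 0 2 -> bits=101000000000000000
After insert 'cow': sets bits 4 13 -> bits=101010000000010000
After insert 'bee': sets bits 5 11 -> bits=101011000001010000
insert 'dog' would touch bits 6 11; currently bit6=0, bit11=1
Bits that are 0 among those (would change 0->1): 6

Answer: 6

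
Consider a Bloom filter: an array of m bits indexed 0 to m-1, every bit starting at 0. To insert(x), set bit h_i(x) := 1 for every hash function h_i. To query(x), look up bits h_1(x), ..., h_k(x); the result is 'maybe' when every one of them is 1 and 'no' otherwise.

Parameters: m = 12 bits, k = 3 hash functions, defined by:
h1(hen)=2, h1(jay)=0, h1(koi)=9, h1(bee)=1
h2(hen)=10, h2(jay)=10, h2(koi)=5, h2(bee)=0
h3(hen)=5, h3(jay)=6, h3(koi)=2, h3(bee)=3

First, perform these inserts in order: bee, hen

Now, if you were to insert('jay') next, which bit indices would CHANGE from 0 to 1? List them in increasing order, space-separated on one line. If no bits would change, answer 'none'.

Start: bits=000000000000
After insert 'bee': sets bits 0 1 3 -> bits=110100000000
After insert 'hen': sets bits 2 5 10 -> bits=111101000010
insert 'jay' would touch bits 0 6 10; currently bit0=1, bit6=0, bit10=1
Bits that are 0 among those (would change 0->1): 6

Answer: 6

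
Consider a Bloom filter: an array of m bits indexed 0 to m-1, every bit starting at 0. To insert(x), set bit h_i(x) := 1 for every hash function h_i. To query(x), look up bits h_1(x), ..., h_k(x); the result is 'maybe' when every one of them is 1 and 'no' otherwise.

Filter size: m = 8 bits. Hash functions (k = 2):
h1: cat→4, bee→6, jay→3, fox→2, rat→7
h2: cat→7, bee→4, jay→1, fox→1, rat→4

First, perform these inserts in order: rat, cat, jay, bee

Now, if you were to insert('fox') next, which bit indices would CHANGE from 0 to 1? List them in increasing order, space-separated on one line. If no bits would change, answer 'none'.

Answer: 2

Derivation:
Start: bits=00000000
After insert 'rat': sets bits 4 7 -> bits=00001001
After insert 'cat': sets bits 4 7 -> bits=00001001
After insert 'jay': sets bits 1 3 -> bits=01011001
After insert 'bee': sets bits 4 6 -> bits=01011011
insert 'fox' would touch bits 1 2; currently bit1=1, bit2=0
Bits that are 0 among those (would change 0->1): 2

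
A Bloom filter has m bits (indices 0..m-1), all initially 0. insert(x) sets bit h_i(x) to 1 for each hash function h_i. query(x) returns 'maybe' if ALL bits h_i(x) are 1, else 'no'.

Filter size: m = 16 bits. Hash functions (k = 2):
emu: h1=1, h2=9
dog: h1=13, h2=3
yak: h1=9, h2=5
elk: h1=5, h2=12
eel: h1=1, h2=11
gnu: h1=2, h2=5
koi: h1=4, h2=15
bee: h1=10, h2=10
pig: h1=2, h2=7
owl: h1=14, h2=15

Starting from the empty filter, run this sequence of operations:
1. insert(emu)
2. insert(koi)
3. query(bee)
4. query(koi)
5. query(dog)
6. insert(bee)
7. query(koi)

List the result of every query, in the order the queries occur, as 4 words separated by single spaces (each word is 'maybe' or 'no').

Answer: no maybe no maybe

Derivation:
Start: bits=0000000000000000
Op 1: insert emu -> sets bits 1 9 -> bits=0100000001000000
Op 2: insert koi -> sets bits 4 15 -> bits=0100100001000001
Op 3: query bee -> checks bit10=0 (has a 0) -> no
Op 4: query koi -> checks bit4=1, bit15=1 (all 1) -> maybe
Op 5: query dog -> checks bit3=0, bit13=0 (has a 0) -> no
Op 6: insert bee -> sets bits 10 -> bits=0100100001100001
Op 7: query koi -> checks bit4=1, bit15=1 (all 1) -> maybe
Query results in order: no maybe no maybe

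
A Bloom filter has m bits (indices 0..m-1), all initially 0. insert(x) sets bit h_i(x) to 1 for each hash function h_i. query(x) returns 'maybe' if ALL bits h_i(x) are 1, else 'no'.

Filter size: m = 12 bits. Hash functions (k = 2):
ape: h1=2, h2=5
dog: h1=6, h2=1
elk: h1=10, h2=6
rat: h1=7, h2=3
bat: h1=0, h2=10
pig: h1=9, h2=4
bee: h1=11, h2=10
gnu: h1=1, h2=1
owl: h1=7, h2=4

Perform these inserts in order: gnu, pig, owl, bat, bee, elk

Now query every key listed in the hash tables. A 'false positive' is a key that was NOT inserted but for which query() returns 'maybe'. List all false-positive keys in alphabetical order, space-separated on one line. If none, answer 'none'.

Answer: dog

Derivation:
Start: bits=000000000000
After insert 'gnu': sets bits 1 -> bits=010000000000
After insert 'pig': sets bits 4 9 -> bits=010010000100
After insert 'owl': sets bits 4 7 -> bits=010010010100
After insert 'bat': sets bits 0 10 -> bits=110010010110
After insert 'bee': sets bits 10 11 -> bits=110010010111
After insert 'elk': sets bits 6 10 -> bits=110010110111
Not inserted: ape dog rat — query each against bits=110010110111:
query ape: checks bit2=0, bit5=0 (has a 0) -> no => not a false positive
query dog: checks bit1=1, bit6=1 (all 1) -> maybe => FALSE POSITIVE
query rat: checks bit3=0, bit7=1 (has a 0) -> no => not a false positive
False positives (alphabetical): dog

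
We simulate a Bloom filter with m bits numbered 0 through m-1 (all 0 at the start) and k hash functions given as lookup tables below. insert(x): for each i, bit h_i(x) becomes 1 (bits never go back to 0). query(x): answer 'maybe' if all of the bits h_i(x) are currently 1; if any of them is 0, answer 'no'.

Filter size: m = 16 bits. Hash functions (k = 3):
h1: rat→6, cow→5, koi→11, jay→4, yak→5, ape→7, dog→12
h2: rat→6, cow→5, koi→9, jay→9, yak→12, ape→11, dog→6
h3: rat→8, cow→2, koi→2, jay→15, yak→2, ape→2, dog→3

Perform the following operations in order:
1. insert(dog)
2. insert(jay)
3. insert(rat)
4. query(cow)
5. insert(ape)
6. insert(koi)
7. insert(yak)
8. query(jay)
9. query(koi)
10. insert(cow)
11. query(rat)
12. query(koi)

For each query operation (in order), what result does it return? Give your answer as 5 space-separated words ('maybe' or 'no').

Answer: no maybe maybe maybe maybe

Derivation:
Start: bits=0000000000000000
Op 1: insert dog -> sets bits 3 6 12 -> bits=0001001000001000
Op 2: insert jay -> sets bits 4 9 15 -> bits=0001101001001001
Op 3: insert rat -> sets bits 6 8 -> bits=0001101011001001
Op 4: query cow -> checks bit2=0, bit5=0 (has a 0) -> no
Op 5: insert ape -> sets bits 2 7 11 -> bits=0011101111011001
Op 6: insert koi -> sets bits 2 9 11 -> bits=0011101111011001
Op 7: insert yak -> sets bits 2 5 12 -> bits=0011111111011001
Op 8: query jay -> checks bit4=1, bit9=1, bit15=1 (all 1) -> maybe
Op 9: query koi -> checks bit2=1, bit9=1, bit11=1 (all 1) -> maybe
Op 10: insert cow -> sets bits 2 5 -> bits=0011111111011001
Op 11: query rat -> checks bit6=1, bit8=1 (all 1) -> maybe
Op 12: query koi -> checks bit2=1, bit9=1, bit11=1 (all 1) -> maybe
Query results in order: no maybe maybe maybe maybe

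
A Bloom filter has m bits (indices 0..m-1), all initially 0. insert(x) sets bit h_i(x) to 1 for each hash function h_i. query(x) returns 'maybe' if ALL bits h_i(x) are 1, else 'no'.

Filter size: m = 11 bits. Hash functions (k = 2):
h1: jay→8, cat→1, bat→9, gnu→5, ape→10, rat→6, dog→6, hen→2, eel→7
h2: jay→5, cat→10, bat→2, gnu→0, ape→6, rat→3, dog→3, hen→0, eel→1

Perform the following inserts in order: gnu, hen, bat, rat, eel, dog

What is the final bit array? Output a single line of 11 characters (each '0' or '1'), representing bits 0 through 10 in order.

Answer: 11110111010

Derivation:
Start: bits=00000000000
After insert 'gnu': sets bits 0 5 -> bits=10000100000
After insert 'hen': sets bits 0 2 -> bits=10100100000
After insert 'bat': sets bits 2 9 -> bits=10100100010
After insert 'rat': sets bits 3 6 -> bits=10110110010
After insert 'eel': sets bits 1 7 -> bits=11110111010
After insert 'dog': sets bits 3 6 -> bits=11110111010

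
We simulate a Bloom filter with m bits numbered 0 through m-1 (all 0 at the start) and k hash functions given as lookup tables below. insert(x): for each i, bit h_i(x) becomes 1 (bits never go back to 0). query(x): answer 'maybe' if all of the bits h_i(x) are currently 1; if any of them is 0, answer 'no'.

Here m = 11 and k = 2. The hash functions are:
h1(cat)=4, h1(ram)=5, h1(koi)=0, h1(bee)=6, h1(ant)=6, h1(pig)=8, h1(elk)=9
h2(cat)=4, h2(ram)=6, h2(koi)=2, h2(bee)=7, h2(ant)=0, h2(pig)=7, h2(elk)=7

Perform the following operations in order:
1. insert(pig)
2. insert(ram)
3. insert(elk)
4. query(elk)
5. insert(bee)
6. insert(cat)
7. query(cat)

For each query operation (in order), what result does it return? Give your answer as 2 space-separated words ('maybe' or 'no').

Start: bits=00000000000
Op 1: insert pig -> sets bits 7 8 -> bits=00000001100
Op 2: insert ram -> sets bits 5 6 -> bits=00000111100
Op 3: insert elk -> sets bits 7 9 -> bits=00000111110
Op 4: query elk -> checks bit7=1, bit9=1 (all 1) -> maybe
Op 5: insert bee -> sets bits 6 7 -> bits=00000111110
Op 6: insert cat -> sets bits 4 -> bits=00001111110
Op 7: query cat -> checks bit4=1 (all 1) -> maybe
Query results in order: maybe maybe

Answer: maybe maybe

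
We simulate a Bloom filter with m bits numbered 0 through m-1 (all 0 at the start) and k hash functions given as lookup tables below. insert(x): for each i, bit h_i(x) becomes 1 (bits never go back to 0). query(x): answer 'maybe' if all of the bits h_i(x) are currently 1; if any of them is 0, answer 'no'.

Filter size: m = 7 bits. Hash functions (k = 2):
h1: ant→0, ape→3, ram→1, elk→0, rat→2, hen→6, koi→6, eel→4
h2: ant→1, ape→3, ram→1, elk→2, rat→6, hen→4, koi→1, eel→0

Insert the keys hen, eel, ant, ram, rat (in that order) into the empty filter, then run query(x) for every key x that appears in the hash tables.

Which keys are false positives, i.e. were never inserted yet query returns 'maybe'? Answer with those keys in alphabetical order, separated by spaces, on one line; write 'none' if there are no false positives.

Answer: elk koi

Derivation:
Start: bits=0000000
After insert 'hen': sets bits 4 6 -> bits=0000101
After insert 'eel': sets bits 0 4 -> bits=1000101
After insert 'ant': sets bits 0 1 -> bits=1100101
After insert 'ram': sets bits 1 -> bits=1100101
After insert 'rat': sets bits 2 6 -> bits=1110101
Not inserted: ape elk koi — query each against bits=1110101:
query ape: checks bit3=0 (has a 0) -> no => not a false positive
query elk: checks bit0=1, bit2=1 (all 1) -> maybe => FALSE POSITIVE
query koi: checks bit1=1, bit6=1 (all 1) -> maybe => FALSE POSITIVE
False positives (alphabetical): elk koi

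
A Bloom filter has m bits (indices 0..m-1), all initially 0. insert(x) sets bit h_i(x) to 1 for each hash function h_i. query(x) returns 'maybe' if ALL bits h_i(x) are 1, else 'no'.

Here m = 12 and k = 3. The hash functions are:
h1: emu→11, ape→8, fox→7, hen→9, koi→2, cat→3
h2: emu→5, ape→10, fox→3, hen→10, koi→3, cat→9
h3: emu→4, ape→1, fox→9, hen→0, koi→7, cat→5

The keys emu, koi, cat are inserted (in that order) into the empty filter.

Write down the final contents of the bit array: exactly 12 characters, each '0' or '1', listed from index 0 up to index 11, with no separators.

Answer: 001111010101

Derivation:
Start: bits=000000000000
After insert 'emu': sets bits 4 5 11 -> bits=000011000001
After insert 'koi': sets bits 2 3 7 -> bits=001111010001
After insert 'cat': sets bits 3 5 9 -> bits=001111010101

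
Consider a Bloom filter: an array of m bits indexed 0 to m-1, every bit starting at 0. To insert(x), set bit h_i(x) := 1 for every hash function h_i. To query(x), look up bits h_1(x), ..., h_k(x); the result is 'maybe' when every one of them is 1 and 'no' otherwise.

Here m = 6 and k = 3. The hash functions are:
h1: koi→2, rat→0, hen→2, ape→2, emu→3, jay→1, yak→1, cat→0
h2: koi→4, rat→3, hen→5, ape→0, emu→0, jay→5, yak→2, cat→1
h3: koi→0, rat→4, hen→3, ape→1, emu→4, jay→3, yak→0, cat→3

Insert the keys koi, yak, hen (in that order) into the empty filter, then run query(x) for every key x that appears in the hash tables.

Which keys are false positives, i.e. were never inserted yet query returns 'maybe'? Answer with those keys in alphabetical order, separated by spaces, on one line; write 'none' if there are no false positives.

Answer: ape cat emu jay rat

Derivation:
Start: bits=000000
After insert 'koi': sets bits 0 2 4 -> bits=101010
After insert 'yak': sets bits 0 1 2 -> bits=111010
After insert 'hen': sets bits 2 3 5 -> bits=111111
Not inserted: ape cat emu jay rat — query each against bits=111111:
query ape: checks bit0=1, bit1=1, bit2=1 (all 1) -> maybe => FALSE POSITIVE
query cat: checks bit0=1, bit1=1, bit3=1 (all 1) -> maybe => FALSE POSITIVE
query emu: checks bit0=1, bit3=1, bit4=1 (all 1) -> maybe => FALSE POSITIVE
query jay: checks bit1=1, bit3=1, bit5=1 (all 1) -> maybe => FALSE POSITIVE
query rat: checks bit0=1, bit3=1, bit4=1 (all 1) -> maybe => FALSE POSITIVE
False positives (alphabetical): ape cat emu jay rat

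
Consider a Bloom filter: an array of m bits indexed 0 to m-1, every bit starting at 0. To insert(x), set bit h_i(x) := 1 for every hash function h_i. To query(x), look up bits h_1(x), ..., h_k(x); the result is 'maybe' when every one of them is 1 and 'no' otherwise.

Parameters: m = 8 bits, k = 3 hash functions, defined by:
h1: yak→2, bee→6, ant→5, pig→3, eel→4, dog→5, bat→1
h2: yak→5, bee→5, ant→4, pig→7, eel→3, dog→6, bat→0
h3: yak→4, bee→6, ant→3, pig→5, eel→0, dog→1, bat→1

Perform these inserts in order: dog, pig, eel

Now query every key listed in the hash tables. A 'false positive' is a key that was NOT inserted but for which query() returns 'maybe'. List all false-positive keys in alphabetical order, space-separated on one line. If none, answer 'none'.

Start: bits=00000000
After insert 'dog': sets bits 1 5 6 -> bits=01000110
After insert 'pig': sets bits 3 5 7 -> bits=01010111
After insert 'eel': sets bits 0 3 4 -> bits=11011111
Not inserted: ant bat bee yak — query each against bits=11011111:
query ant: checks bit3=1, bit4=1, bit5=1 (all 1) -> maybe => FALSE POSITIVE
query bat: checks bit0=1, bit1=1 (all 1) -> maybe => FALSE POSITIVE
query bee: checks bit5=1, bit6=1 (all 1) -> maybe => FALSE POSITIVE
query yak: checks bit2=0, bit4=1, bit5=1 (has a 0) -> no => not a false positive
False positives (alphabetical): ant bat bee

Answer: ant bat bee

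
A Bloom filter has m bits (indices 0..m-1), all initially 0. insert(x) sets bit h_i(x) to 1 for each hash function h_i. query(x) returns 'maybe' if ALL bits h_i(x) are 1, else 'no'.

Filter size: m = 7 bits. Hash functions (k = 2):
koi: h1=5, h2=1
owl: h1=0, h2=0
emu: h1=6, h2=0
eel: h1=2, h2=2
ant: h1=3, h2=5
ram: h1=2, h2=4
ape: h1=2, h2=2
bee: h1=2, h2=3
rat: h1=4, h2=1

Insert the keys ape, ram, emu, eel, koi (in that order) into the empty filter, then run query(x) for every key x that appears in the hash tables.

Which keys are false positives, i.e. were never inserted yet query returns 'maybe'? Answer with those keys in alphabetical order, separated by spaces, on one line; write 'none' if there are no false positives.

Answer: owl rat

Derivation:
Start: bits=0000000
After insert 'ape': sets bits 2 -> bits=0010000
After insert 'ram': sets bits 2 4 -> bits=0010100
After insert 'emu': sets bits 0 6 -> bits=1010101
After insert 'eel': sets bits 2 -> bits=1010101
After insert 'koi': sets bits 1 5 -> bits=1110111
Not inserted: ant bee owl rat — query each against bits=1110111:
query ant: checks bit3=0, bit5=1 (has a 0) -> no => not a false positive
query bee: checks bit2=1, bit3=0 (has a 0) -> no => not a false positive
query owl: checks bit0=1 (all 1) -> maybe => FALSE POSITIVE
query rat: checks bit1=1, bit4=1 (all 1) -> maybe => FALSE POSITIVE
False positives (alphabetical): owl rat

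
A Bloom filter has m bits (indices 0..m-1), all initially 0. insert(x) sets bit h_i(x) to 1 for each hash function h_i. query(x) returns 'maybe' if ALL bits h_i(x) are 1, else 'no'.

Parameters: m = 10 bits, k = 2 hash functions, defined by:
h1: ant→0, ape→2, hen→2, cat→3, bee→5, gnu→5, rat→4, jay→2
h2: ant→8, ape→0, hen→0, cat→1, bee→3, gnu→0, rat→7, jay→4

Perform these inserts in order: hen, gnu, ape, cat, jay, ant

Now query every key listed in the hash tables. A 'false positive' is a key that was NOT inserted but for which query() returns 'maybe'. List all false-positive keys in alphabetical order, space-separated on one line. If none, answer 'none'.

Answer: bee

Derivation:
Start: bits=0000000000
After insert 'hen': sets bits 0 2 -> bits=1010000000
After insert 'gnu': sets bits 0 5 -> bits=1010010000
After insert 'ape': sets bits 0 2 -> bits=1010010000
After insert 'cat': sets bits 1 3 -> bits=1111010000
After insert 'jay': sets bits 2 4 -> bits=1111110000
After insert 'ant': sets bits 0 8 -> bits=1111110010
Not inserted: bee rat — query each against bits=1111110010:
query bee: checks bit3=1, bit5=1 (all 1) -> maybe => FALSE POSITIVE
query rat: checks bit4=1, bit7=0 (has a 0) -> no => not a false positive
False positives (alphabetical): bee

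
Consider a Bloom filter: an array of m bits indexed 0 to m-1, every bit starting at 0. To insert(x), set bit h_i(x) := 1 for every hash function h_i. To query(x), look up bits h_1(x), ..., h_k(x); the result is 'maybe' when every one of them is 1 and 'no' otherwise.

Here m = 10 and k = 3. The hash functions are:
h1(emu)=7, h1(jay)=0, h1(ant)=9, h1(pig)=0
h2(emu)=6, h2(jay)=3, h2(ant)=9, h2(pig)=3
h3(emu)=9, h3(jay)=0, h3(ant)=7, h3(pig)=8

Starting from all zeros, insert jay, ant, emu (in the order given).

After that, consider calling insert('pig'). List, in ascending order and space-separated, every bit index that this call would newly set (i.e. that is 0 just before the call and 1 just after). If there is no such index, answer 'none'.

Start: bits=0000000000
After insert 'jay': sets bits 0 3 -> bits=1001000000
After insert 'ant': sets bits 7 9 -> bits=1001000101
After insert 'emu': sets bits 6 7 9 -> bits=1001001101
insert 'pig' would touch bits 0 3 8; currently bit0=1, bit3=1, bit8=0
Bits that are 0 among those (would change 0->1): 8

Answer: 8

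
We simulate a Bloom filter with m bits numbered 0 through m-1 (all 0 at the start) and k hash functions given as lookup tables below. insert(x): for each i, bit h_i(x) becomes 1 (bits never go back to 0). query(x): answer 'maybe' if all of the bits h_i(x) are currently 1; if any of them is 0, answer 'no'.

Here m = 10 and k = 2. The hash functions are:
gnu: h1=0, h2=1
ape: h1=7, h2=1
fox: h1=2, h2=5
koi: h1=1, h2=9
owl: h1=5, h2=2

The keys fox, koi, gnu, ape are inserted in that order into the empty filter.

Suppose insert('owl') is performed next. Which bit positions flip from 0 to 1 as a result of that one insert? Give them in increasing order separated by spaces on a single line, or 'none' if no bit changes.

Answer: none

Derivation:
Start: bits=0000000000
After insert 'fox': sets bits 2 5 -> bits=0010010000
After insert 'koi': sets bits 1 9 -> bits=0110010001
After insert 'gnu': sets bits 0 1 -> bits=1110010001
After insert 'ape': sets bits 1 7 -> bits=1110010101
insert 'owl' would touch bits 2 5; currently bit2=1, bit5=1
Bits that are 0 among those (would change 0->1): none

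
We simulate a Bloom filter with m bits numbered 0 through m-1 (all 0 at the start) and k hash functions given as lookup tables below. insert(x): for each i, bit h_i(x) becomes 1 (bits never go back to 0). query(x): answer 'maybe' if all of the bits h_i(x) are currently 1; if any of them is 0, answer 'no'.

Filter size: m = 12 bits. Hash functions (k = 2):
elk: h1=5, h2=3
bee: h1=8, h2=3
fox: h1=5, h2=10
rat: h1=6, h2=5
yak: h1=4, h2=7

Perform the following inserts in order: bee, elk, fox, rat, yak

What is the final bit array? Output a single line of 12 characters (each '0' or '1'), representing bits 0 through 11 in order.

Answer: 000111111010

Derivation:
Start: bits=000000000000
After insert 'bee': sets bits 3 8 -> bits=000100001000
After insert 'elk': sets bits 3 5 -> bits=000101001000
After insert 'fox': sets bits 5 10 -> bits=000101001010
After insert 'rat': sets bits 5 6 -> bits=000101101010
After insert 'yak': sets bits 4 7 -> bits=000111111010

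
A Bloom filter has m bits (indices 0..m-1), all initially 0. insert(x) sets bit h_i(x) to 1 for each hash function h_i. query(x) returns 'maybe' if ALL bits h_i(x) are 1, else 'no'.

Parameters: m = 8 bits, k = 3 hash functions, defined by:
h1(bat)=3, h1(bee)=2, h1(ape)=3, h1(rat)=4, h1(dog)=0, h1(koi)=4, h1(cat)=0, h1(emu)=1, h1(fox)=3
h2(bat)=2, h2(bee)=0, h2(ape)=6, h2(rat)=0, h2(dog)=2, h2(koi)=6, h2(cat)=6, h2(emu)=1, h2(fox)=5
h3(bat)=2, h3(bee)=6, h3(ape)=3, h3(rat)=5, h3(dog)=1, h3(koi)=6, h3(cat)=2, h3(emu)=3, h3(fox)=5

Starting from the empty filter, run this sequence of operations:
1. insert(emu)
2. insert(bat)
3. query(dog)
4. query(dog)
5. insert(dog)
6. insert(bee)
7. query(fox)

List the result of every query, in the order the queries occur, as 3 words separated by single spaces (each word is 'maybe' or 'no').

Answer: no no no

Derivation:
Start: bits=00000000
Op 1: insert emu -> sets bits 1 3 -> bits=01010000
Op 2: insert bat -> sets bits 2 3 -> bits=01110000
Op 3: query dog -> checks bit0=0, bit1=1, bit2=1 (has a 0) -> no
Op 4: query dog -> checks bit0=0, bit1=1, bit2=1 (has a 0) -> no
Op 5: insert dog -> sets bits 0 1 2 -> bits=11110000
Op 6: insert bee -> sets bits 0 2 6 -> bits=11110010
Op 7: query fox -> checks bit3=1, bit5=0 (has a 0) -> no
Query results in order: no no no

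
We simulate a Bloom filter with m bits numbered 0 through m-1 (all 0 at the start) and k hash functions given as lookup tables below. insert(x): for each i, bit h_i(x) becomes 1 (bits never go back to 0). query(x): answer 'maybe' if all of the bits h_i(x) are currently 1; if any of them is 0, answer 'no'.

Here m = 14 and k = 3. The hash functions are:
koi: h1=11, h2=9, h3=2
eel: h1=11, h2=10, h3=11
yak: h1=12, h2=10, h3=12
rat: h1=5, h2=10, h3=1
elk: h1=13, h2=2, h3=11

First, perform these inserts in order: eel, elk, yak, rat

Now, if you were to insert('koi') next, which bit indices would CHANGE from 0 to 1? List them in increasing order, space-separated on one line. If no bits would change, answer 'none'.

Answer: 9

Derivation:
Start: bits=00000000000000
After insert 'eel': sets bits 10 11 -> bits=00000000001100
After insert 'elk': sets bits 2 11 13 -> bits=00100000001101
After insert 'yak': sets bits 10 12 -> bits=00100000001111
After insert 'rat': sets bits 1 5 10 -> bits=01100100001111
insert 'koi' would touch bits 2 9 11; currently bit2=1, bit9=0, bit11=1
Bits that are 0 among those (would change 0->1): 9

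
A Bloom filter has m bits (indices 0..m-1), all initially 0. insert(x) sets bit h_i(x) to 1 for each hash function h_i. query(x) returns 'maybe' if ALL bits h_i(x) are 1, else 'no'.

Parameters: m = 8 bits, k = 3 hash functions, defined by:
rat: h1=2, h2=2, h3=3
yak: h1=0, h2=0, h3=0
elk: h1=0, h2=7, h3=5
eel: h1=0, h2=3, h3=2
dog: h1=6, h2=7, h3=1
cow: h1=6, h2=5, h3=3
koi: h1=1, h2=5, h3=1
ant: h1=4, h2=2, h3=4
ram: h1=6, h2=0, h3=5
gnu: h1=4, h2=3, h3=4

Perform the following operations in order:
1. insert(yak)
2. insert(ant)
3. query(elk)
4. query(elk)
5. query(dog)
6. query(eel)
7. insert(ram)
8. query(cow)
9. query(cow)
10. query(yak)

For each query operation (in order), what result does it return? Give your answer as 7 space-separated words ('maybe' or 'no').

Start: bits=00000000
Op 1: insert yak -> sets bits 0 -> bits=10000000
Op 2: insert ant -> sets bits 2 4 -> bits=10101000
Op 3: query elk -> checks bit0=1, bit5=0, bit7=0 (has a 0) -> no
Op 4: query elk -> checks bit0=1, bit5=0, bit7=0 (has a 0) -> no
Op 5: query dog -> checks bit1=0, bit6=0, bit7=0 (has a 0) -> no
Op 6: query eel -> checks bit0=1, bit2=1, bit3=0 (has a 0) -> no
Op 7: insert ram -> sets bits 0 5 6 -> bits=10101110
Op 8: query cow -> checks bit3=0, bit5=1, bit6=1 (has a 0) -> no
Op 9: query cow -> checks bit3=0, bit5=1, bit6=1 (has a 0) -> no
Op 10: query yak -> checks bit0=1 (all 1) -> maybe
Query results in order: no no no no no no maybe

Answer: no no no no no no maybe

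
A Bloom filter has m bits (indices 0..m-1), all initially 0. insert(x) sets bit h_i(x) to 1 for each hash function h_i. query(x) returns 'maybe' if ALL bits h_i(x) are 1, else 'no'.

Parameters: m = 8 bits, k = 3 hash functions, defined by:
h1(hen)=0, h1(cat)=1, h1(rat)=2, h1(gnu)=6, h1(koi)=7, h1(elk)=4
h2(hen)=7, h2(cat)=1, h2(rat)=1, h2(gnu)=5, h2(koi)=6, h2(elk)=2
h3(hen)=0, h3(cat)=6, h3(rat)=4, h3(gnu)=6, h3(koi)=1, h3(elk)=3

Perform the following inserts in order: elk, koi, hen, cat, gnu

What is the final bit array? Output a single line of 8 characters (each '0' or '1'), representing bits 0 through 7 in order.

Answer: 11111111

Derivation:
Start: bits=00000000
After insert 'elk': sets bits 2 3 4 -> bits=00111000
After insert 'koi': sets bits 1 6 7 -> bits=01111011
After insert 'hen': sets bits 0 7 -> bits=11111011
After insert 'cat': sets bits 1 6 -> bits=11111011
After insert 'gnu': sets bits 5 6 -> bits=11111111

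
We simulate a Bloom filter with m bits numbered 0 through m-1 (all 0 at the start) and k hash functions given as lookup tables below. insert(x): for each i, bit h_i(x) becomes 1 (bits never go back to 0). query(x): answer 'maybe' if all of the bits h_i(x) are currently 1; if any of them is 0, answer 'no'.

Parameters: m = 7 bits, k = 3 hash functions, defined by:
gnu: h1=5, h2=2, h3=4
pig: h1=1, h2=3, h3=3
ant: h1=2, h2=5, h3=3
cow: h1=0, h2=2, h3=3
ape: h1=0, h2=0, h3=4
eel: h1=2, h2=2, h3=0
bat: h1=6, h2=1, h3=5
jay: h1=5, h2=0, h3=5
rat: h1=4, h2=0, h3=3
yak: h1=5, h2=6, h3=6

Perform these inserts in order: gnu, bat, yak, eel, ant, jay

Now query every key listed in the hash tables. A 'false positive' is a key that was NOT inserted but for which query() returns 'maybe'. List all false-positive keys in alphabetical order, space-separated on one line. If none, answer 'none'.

Start: bits=0000000
After insert 'gnu': sets bits 2 4 5 -> bits=0010110
After insert 'bat': sets bits 1 5 6 -> bits=0110111
After insert 'yak': sets bits 5 6 -> bits=0110111
After insert 'eel': sets bits 0 2 -> bits=1110111
After insert 'ant': sets bits 2 3 5 -> bits=1111111
After insert 'jay': sets bits 0 5 -> bits=1111111
Not inserted: ape cow pig rat — query each against bits=1111111:
query ape: checks bit0=1, bit4=1 (all 1) -> maybe => FALSE POSITIVE
query cow: checks bit0=1, bit2=1, bit3=1 (all 1) -> maybe => FALSE POSITIVE
query pig: checks bit1=1, bit3=1 (all 1) -> maybe => FALSE POSITIVE
query rat: checks bit0=1, bit3=1, bit4=1 (all 1) -> maybe => FALSE POSITIVE
False positives (alphabetical): ape cow pig rat

Answer: ape cow pig rat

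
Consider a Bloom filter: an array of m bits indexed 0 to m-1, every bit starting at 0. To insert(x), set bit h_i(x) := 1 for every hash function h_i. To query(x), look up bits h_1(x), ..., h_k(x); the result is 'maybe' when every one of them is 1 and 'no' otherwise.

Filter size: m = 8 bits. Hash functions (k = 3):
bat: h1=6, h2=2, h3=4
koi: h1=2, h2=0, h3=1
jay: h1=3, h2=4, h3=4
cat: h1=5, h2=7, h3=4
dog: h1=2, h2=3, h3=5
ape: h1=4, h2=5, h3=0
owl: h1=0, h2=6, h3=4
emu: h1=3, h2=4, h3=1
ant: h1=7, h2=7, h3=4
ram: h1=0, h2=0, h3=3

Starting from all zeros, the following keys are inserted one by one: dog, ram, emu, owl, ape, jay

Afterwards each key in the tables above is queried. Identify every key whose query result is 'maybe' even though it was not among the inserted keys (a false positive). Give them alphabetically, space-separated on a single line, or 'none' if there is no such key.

Answer: bat koi

Derivation:
Start: bits=00000000
After insert 'dog': sets bits 2 3 5 -> bits=00110100
After insert 'ram': sets bits 0 3 -> bits=10110100
After insert 'emu': sets bits 1 3 4 -> bits=11111100
After insert 'owl': sets bits 0 4 6 -> bits=11111110
After insert 'ape': sets bits 0 4 5 -> bits=11111110
After insert 'jay': sets bits 3 4 -> bits=11111110
Not inserted: ant bat cat koi — query each against bits=11111110:
query ant: checks bit4=1, bit7=0 (has a 0) -> no => not a false positive
query bat: checks bit2=1, bit4=1, bit6=1 (all 1) -> maybe => FALSE POSITIVE
query cat: checks bit4=1, bit5=1, bit7=0 (has a 0) -> no => not a false positive
query koi: checks bit0=1, bit1=1, bit2=1 (all 1) -> maybe => FALSE POSITIVE
False positives (alphabetical): bat koi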